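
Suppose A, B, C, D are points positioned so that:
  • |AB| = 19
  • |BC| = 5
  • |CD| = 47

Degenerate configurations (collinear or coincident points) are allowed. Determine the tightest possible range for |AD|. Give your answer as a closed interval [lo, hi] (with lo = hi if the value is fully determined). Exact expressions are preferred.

|AD| ∈ [23, 71]  (≈ [23.0000, 71.0000])

|AB| ∈ {19}
|BC| ∈ {5}
|CD| ∈ {47}
|AC| ∈ [14, 24]
|BD| ∈ [42, 52]
|AD| ∈ [23, 71]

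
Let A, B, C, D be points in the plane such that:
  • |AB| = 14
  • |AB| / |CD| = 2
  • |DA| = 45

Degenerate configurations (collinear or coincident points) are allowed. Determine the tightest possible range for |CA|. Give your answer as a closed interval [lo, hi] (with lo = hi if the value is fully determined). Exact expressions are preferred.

|AB| ∈ {14}
|AD| ∈ {45}
|CD| ∈ {7}
|BD| ∈ [31, 59]
|AC| ∈ [38, 52]
|BC| ∈ [24, 66]

|CA| ∈ [38, 52]  (≈ [38.0000, 52.0000])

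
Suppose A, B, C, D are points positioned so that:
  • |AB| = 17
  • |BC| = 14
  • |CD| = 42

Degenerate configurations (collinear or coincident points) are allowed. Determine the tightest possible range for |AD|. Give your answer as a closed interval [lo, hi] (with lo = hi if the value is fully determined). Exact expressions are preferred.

|AB| ∈ {17}
|BC| ∈ {14}
|CD| ∈ {42}
|AC| ∈ [3, 31]
|BD| ∈ [28, 56]
|AD| ∈ [11, 73]

|AD| ∈ [11, 73]  (≈ [11.0000, 73.0000])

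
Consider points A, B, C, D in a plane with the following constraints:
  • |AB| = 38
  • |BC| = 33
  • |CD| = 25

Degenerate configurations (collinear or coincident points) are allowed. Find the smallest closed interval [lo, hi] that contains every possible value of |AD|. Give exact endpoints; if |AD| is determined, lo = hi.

|AB| ∈ {38}
|BC| ∈ {33}
|CD| ∈ {25}
|AC| ∈ [5, 71]
|BD| ∈ [8, 58]
|AD| ∈ [0, 96]

|AD| ∈ [0, 96]  (≈ [0.0000, 96.0000])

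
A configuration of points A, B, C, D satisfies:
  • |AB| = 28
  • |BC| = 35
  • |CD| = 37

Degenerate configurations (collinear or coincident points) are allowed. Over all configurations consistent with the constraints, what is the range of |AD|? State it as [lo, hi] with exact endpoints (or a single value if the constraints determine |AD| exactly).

|AD| ∈ [0, 100]  (≈ [0.0000, 100.0000])

|AB| ∈ {28}
|BC| ∈ {35}
|CD| ∈ {37}
|AC| ∈ [7, 63]
|BD| ∈ [2, 72]
|AD| ∈ [0, 100]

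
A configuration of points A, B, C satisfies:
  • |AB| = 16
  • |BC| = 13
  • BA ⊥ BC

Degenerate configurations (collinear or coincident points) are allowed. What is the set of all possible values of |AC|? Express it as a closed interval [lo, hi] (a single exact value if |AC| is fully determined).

|AC| = 5·√(17)  (≈ 20.6155)

|AB| ∈ {16}
|BC| ∈ {13}
|AC| ∈ {5·√(17)}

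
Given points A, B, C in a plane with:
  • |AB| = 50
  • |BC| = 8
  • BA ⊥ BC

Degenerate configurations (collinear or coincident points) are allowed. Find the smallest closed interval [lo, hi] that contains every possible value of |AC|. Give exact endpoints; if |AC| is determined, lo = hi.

|AC| = 2·√(641)  (≈ 50.6360)

|AB| ∈ {50}
|BC| ∈ {8}
|AC| ∈ {2·√(641)}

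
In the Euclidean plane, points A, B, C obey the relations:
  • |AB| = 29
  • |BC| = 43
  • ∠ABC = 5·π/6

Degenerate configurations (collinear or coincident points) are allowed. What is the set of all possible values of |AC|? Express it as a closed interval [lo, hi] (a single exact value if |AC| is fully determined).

|AC| = √(1247·√(3) + 2690)  (≈ 69.6410)

|AB| ∈ {29}
|BC| ∈ {43}
|AC| ∈ {√(1247·√(3) + 2690)}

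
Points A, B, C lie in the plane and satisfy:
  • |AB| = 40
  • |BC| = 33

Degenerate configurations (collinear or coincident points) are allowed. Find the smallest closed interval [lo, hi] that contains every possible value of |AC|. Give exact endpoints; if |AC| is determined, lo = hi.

|AC| ∈ [7, 73]  (≈ [7.0000, 73.0000])

|AB| ∈ {40}
|BC| ∈ {33}
|AC| ∈ [7, 73]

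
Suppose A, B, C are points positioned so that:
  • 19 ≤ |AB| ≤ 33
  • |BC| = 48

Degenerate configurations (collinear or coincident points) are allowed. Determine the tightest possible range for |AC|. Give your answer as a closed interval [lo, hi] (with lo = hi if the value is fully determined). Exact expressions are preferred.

|AB| ∈ [19, 33]
|BC| ∈ {48}
|AC| ∈ [15, 81]

|AC| ∈ [15, 81]  (≈ [15.0000, 81.0000])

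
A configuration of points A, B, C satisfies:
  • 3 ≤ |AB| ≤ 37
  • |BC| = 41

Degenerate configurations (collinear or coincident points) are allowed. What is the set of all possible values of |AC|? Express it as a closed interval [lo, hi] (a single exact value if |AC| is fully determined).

|AB| ∈ [3, 37]
|BC| ∈ {41}
|AC| ∈ [4, 78]

|AC| ∈ [4, 78]  (≈ [4.0000, 78.0000])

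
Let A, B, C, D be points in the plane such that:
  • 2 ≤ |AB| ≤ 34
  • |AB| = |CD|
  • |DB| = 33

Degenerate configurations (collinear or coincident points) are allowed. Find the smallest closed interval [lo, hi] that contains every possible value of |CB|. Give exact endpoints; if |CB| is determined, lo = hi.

|CB| ∈ [0, 67]  (≈ [0.0000, 67.0000])

|AB| ∈ [2, 34]
|BD| ∈ {33}
|CD| ∈ [2, 34]
|AD| ∈ [0, 67]
|BC| ∈ [0, 67]
|AC| ∈ [0, 101]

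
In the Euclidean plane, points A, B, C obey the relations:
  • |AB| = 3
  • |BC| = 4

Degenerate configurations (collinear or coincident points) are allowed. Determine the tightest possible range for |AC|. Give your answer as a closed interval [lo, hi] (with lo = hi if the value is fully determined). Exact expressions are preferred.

|AC| ∈ [1, 7]  (≈ [1.0000, 7.0000])

|AB| ∈ {3}
|BC| ∈ {4}
|AC| ∈ [1, 7]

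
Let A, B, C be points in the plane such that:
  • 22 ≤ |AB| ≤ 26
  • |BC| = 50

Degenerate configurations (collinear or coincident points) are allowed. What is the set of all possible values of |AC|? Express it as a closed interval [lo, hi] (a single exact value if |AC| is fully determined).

|AB| ∈ [22, 26]
|BC| ∈ {50}
|AC| ∈ [24, 76]

|AC| ∈ [24, 76]  (≈ [24.0000, 76.0000])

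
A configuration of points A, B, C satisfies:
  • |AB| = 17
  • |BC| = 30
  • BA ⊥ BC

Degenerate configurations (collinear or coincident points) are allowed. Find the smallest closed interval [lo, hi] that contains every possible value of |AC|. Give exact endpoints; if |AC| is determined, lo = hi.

|AC| = √(1189)  (≈ 34.4819)

|AB| ∈ {17}
|BC| ∈ {30}
|AC| ∈ {√(1189)}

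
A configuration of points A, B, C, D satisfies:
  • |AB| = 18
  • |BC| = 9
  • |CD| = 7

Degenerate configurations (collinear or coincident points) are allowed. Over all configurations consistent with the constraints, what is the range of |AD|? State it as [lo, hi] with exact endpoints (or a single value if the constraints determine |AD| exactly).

|AB| ∈ {18}
|BC| ∈ {9}
|CD| ∈ {7}
|AC| ∈ [9, 27]
|BD| ∈ [2, 16]
|AD| ∈ [2, 34]

|AD| ∈ [2, 34]  (≈ [2.0000, 34.0000])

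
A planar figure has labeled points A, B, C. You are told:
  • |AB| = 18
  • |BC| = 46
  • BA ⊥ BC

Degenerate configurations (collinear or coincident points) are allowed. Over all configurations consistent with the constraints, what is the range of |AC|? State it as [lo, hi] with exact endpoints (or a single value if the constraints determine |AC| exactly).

|AC| = 2·√(610)  (≈ 49.3964)

|AB| ∈ {18}
|BC| ∈ {46}
|AC| ∈ {2·√(610)}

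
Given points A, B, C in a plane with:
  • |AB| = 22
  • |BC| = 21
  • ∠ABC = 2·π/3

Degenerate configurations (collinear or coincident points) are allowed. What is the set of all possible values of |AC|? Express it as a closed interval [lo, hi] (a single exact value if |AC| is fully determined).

|AB| ∈ {22}
|BC| ∈ {21}
|AC| ∈ {√(1387)}

|AC| = √(1387)  (≈ 37.2424)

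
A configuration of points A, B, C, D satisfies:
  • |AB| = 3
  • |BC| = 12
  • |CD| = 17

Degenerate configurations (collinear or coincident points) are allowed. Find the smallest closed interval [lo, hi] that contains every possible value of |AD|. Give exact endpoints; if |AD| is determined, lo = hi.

|AD| ∈ [2, 32]  (≈ [2.0000, 32.0000])

|AB| ∈ {3}
|BC| ∈ {12}
|CD| ∈ {17}
|AC| ∈ [9, 15]
|BD| ∈ [5, 29]
|AD| ∈ [2, 32]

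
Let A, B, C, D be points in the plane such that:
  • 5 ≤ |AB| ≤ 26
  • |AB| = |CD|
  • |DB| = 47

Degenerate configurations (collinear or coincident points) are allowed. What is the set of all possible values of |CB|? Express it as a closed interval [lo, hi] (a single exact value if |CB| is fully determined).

|CB| ∈ [21, 73]  (≈ [21.0000, 73.0000])

|AB| ∈ [5, 26]
|BD| ∈ {47}
|CD| ∈ [5, 26]
|AD| ∈ [21, 73]
|BC| ∈ [21, 73]
|AC| ∈ [0, 99]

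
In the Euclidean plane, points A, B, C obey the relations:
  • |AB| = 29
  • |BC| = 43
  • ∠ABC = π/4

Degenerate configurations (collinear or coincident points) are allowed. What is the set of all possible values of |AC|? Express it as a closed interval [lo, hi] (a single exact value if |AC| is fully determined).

|AC| = √(2690 - 1247·√(2))  (≈ 30.4381)

|AB| ∈ {29}
|BC| ∈ {43}
|AC| ∈ {√(2690 - 1247·√(2))}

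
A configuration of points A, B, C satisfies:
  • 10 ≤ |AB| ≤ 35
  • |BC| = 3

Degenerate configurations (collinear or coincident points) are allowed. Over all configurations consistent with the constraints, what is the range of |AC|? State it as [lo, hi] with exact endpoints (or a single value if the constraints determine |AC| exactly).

|AB| ∈ [10, 35]
|BC| ∈ {3}
|AC| ∈ [7, 38]

|AC| ∈ [7, 38]  (≈ [7.0000, 38.0000])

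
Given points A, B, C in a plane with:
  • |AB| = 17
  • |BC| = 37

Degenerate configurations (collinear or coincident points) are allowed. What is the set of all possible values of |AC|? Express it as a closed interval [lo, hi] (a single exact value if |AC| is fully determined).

|AB| ∈ {17}
|BC| ∈ {37}
|AC| ∈ [20, 54]

|AC| ∈ [20, 54]  (≈ [20.0000, 54.0000])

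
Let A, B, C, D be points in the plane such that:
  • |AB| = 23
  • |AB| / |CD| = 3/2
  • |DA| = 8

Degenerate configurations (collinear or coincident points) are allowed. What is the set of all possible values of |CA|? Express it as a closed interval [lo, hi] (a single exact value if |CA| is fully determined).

|AB| ∈ {23}
|AD| ∈ {8}
|CD| ∈ {46/3}
|BD| ∈ [15, 31]
|AC| ∈ [22/3, 70/3]
|BC| ∈ [0, 139/3]

|CA| ∈ [22/3, 70/3]  (≈ [7.3333, 23.3333])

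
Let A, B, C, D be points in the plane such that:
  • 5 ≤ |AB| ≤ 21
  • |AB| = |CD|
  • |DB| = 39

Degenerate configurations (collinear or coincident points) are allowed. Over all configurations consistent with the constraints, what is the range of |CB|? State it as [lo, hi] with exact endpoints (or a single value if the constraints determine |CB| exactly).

|AB| ∈ [5, 21]
|BD| ∈ {39}
|CD| ∈ [5, 21]
|AD| ∈ [18, 60]
|BC| ∈ [18, 60]
|AC| ∈ [0, 81]

|CB| ∈ [18, 60]  (≈ [18.0000, 60.0000])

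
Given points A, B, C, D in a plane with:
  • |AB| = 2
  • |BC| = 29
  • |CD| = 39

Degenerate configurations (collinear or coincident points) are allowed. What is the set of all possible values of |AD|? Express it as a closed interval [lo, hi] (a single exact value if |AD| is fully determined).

|AB| ∈ {2}
|BC| ∈ {29}
|CD| ∈ {39}
|AC| ∈ [27, 31]
|BD| ∈ [10, 68]
|AD| ∈ [8, 70]

|AD| ∈ [8, 70]  (≈ [8.0000, 70.0000])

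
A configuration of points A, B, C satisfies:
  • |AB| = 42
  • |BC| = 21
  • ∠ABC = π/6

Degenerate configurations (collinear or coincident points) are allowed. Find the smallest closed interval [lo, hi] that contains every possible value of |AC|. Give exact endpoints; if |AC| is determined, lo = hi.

|AB| ∈ {42}
|BC| ∈ {21}
|AC| ∈ {21·√(5 - 2·√(3))}

|AC| = 21·√(5 - 2·√(3))  (≈ 26.0256)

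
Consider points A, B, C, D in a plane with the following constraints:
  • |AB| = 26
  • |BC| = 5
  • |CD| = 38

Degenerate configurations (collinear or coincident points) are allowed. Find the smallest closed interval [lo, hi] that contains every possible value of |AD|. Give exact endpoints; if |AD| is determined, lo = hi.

|AB| ∈ {26}
|BC| ∈ {5}
|CD| ∈ {38}
|AC| ∈ [21, 31]
|BD| ∈ [33, 43]
|AD| ∈ [7, 69]

|AD| ∈ [7, 69]  (≈ [7.0000, 69.0000])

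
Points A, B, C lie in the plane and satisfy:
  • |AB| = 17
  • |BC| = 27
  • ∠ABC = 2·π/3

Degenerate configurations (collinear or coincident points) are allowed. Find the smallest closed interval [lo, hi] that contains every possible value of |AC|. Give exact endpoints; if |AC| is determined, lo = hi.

|AB| ∈ {17}
|BC| ∈ {27}
|AC| ∈ {√(1477)}

|AC| = √(1477)  (≈ 38.4318)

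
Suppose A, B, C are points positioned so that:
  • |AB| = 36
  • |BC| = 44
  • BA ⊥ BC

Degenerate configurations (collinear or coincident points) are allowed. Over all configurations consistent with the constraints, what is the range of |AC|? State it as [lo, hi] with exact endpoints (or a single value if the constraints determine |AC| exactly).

|AC| = 4·√(202)  (≈ 56.8507)

|AB| ∈ {36}
|BC| ∈ {44}
|AC| ∈ {4·√(202)}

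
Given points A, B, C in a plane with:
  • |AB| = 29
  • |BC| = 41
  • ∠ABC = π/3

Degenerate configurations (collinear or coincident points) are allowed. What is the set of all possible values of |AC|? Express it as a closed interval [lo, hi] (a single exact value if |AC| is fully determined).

|AB| ∈ {29}
|BC| ∈ {41}
|AC| ∈ {√(1333)}

|AC| = √(1333)  (≈ 36.5103)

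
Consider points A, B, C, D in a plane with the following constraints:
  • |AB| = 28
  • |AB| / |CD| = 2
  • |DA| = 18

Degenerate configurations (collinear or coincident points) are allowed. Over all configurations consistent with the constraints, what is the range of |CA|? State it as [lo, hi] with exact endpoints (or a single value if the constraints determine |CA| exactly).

|AB| ∈ {28}
|AD| ∈ {18}
|CD| ∈ {14}
|BD| ∈ [10, 46]
|AC| ∈ [4, 32]
|BC| ∈ [0, 60]

|CA| ∈ [4, 32]  (≈ [4.0000, 32.0000])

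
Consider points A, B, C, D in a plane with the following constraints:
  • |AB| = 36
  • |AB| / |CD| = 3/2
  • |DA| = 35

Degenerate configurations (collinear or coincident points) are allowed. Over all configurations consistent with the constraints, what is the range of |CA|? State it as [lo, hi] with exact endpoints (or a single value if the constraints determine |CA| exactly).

|CA| ∈ [11, 59]  (≈ [11.0000, 59.0000])

|AB| ∈ {36}
|AD| ∈ {35}
|CD| ∈ {24}
|BD| ∈ [1, 71]
|AC| ∈ [11, 59]
|BC| ∈ [0, 95]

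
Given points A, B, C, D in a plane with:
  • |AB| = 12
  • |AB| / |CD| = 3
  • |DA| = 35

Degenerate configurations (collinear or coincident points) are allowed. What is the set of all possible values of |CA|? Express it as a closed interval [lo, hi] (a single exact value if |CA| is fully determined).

|AB| ∈ {12}
|AD| ∈ {35}
|CD| ∈ {4}
|BD| ∈ [23, 47]
|AC| ∈ [31, 39]
|BC| ∈ [19, 51]

|CA| ∈ [31, 39]  (≈ [31.0000, 39.0000])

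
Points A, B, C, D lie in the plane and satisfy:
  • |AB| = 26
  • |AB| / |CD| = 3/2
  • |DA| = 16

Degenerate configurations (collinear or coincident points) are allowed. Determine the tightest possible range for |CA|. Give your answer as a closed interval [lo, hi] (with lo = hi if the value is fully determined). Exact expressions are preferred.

|CA| ∈ [4/3, 100/3]  (≈ [1.3333, 33.3333])

|AB| ∈ {26}
|AD| ∈ {16}
|CD| ∈ {52/3}
|BD| ∈ [10, 42]
|AC| ∈ [4/3, 100/3]
|BC| ∈ [0, 178/3]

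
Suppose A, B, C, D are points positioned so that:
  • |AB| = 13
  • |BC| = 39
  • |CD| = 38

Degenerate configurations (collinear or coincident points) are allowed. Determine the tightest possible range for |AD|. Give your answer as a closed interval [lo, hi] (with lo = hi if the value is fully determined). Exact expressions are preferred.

|AB| ∈ {13}
|BC| ∈ {39}
|CD| ∈ {38}
|AC| ∈ [26, 52]
|BD| ∈ [1, 77]
|AD| ∈ [0, 90]

|AD| ∈ [0, 90]  (≈ [0.0000, 90.0000])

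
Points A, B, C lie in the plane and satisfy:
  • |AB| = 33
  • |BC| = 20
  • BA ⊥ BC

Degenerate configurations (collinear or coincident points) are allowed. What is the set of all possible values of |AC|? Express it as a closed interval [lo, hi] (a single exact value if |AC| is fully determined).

|AB| ∈ {33}
|BC| ∈ {20}
|AC| ∈ {√(1489)}

|AC| = √(1489)  (≈ 38.5876)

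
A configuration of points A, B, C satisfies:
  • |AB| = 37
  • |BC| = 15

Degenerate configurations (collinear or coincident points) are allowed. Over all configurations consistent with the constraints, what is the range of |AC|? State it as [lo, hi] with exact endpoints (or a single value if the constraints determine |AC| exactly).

|AC| ∈ [22, 52]  (≈ [22.0000, 52.0000])

|AB| ∈ {37}
|BC| ∈ {15}
|AC| ∈ [22, 52]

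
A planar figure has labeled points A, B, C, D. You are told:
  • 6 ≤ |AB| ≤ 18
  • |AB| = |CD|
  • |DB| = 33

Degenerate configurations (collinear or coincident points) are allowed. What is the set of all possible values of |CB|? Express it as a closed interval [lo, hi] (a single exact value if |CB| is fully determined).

|CB| ∈ [15, 51]  (≈ [15.0000, 51.0000])

|AB| ∈ [6, 18]
|BD| ∈ {33}
|CD| ∈ [6, 18]
|AD| ∈ [15, 51]
|BC| ∈ [15, 51]
|AC| ∈ [0, 69]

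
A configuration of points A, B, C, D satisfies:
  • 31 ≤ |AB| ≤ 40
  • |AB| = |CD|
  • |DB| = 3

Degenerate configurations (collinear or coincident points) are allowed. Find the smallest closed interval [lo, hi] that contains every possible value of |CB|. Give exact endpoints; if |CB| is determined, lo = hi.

|CB| ∈ [28, 43]  (≈ [28.0000, 43.0000])

|AB| ∈ [31, 40]
|BD| ∈ {3}
|CD| ∈ [31, 40]
|AD| ∈ [28, 43]
|BC| ∈ [28, 43]
|AC| ∈ [0, 83]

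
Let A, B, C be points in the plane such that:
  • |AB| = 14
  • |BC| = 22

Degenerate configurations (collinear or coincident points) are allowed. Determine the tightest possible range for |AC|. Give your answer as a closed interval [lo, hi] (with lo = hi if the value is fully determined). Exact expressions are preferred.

|AB| ∈ {14}
|BC| ∈ {22}
|AC| ∈ [8, 36]

|AC| ∈ [8, 36]  (≈ [8.0000, 36.0000])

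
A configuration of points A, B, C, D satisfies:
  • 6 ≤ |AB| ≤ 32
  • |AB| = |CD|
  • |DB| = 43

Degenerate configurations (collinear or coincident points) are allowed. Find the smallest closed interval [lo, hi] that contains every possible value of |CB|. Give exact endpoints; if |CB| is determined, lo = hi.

|AB| ∈ [6, 32]
|BD| ∈ {43}
|CD| ∈ [6, 32]
|AD| ∈ [11, 75]
|BC| ∈ [11, 75]
|AC| ∈ [0, 107]

|CB| ∈ [11, 75]  (≈ [11.0000, 75.0000])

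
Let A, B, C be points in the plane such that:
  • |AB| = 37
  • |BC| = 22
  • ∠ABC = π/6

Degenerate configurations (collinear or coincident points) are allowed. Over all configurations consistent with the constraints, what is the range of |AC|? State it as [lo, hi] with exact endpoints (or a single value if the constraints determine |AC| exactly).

|AB| ∈ {37}
|BC| ∈ {22}
|AC| ∈ {√(1853 - 814·√(3))}

|AC| = √(1853 - 814·√(3))  (≈ 21.0502)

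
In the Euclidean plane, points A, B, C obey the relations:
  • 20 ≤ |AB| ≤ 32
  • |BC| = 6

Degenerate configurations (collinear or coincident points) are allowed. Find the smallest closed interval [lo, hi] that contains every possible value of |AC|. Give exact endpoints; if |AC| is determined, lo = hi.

|AC| ∈ [14, 38]  (≈ [14.0000, 38.0000])

|AB| ∈ [20, 32]
|BC| ∈ {6}
|AC| ∈ [14, 38]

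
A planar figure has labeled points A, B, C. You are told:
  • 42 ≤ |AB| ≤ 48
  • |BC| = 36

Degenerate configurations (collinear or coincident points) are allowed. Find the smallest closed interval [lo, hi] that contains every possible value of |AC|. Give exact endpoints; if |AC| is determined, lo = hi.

|AC| ∈ [6, 84]  (≈ [6.0000, 84.0000])

|AB| ∈ [42, 48]
|BC| ∈ {36}
|AC| ∈ [6, 84]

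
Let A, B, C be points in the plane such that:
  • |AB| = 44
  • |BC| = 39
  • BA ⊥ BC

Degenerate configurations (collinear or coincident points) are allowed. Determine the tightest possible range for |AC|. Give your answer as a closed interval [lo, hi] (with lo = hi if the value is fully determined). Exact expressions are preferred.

|AC| = √(3457)  (≈ 58.7963)

|AB| ∈ {44}
|BC| ∈ {39}
|AC| ∈ {√(3457)}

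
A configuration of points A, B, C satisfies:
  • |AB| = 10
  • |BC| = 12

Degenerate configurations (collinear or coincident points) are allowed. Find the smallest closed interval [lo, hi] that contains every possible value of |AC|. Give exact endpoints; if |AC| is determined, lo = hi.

|AB| ∈ {10}
|BC| ∈ {12}
|AC| ∈ [2, 22]

|AC| ∈ [2, 22]  (≈ [2.0000, 22.0000])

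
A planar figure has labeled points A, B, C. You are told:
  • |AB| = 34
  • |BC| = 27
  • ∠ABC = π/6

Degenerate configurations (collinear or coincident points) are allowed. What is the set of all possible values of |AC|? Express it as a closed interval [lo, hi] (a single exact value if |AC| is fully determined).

|AB| ∈ {34}
|BC| ∈ {27}
|AC| ∈ {√(1885 - 918·√(3))}

|AC| = √(1885 - 918·√(3))  (≈ 17.1749)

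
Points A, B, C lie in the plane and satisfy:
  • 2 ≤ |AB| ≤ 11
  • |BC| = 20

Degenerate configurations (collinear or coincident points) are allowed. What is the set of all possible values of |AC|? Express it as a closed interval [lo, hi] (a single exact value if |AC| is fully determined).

|AB| ∈ [2, 11]
|BC| ∈ {20}
|AC| ∈ [9, 31]

|AC| ∈ [9, 31]  (≈ [9.0000, 31.0000])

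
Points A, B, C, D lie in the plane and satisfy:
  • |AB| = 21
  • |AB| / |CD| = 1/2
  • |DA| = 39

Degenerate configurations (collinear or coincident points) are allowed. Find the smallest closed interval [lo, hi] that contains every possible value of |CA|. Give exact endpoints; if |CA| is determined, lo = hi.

|CA| ∈ [3, 81]  (≈ [3.0000, 81.0000])

|AB| ∈ {21}
|AD| ∈ {39}
|CD| ∈ {42}
|BD| ∈ [18, 60]
|AC| ∈ [3, 81]
|BC| ∈ [0, 102]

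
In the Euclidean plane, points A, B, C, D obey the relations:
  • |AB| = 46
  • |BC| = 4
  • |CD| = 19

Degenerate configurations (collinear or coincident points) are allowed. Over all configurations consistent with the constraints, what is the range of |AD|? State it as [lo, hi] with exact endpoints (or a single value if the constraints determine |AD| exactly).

|AD| ∈ [23, 69]  (≈ [23.0000, 69.0000])

|AB| ∈ {46}
|BC| ∈ {4}
|CD| ∈ {19}
|AC| ∈ [42, 50]
|BD| ∈ [15, 23]
|AD| ∈ [23, 69]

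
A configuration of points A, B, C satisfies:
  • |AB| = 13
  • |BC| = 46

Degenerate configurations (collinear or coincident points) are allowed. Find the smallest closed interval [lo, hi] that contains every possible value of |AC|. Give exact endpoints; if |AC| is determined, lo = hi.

|AC| ∈ [33, 59]  (≈ [33.0000, 59.0000])

|AB| ∈ {13}
|BC| ∈ {46}
|AC| ∈ [33, 59]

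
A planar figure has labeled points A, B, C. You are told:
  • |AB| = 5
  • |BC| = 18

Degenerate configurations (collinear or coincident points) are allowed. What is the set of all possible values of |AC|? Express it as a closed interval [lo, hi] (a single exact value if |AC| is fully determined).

|AC| ∈ [13, 23]  (≈ [13.0000, 23.0000])

|AB| ∈ {5}
|BC| ∈ {18}
|AC| ∈ [13, 23]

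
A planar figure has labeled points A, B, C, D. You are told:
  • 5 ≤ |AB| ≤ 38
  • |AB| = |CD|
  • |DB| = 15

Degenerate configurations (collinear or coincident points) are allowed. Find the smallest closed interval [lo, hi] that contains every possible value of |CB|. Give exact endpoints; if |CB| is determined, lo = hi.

|CB| ∈ [0, 53]  (≈ [0.0000, 53.0000])

|AB| ∈ [5, 38]
|BD| ∈ {15}
|CD| ∈ [5, 38]
|AD| ∈ [0, 53]
|BC| ∈ [0, 53]
|AC| ∈ [0, 91]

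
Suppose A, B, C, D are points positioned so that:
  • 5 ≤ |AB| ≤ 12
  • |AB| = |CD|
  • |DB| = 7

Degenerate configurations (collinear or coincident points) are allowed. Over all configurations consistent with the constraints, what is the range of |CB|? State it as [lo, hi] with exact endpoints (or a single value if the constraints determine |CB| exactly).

|CB| ∈ [0, 19]  (≈ [0.0000, 19.0000])

|AB| ∈ [5, 12]
|BD| ∈ {7}
|CD| ∈ [5, 12]
|AD| ∈ [0, 19]
|BC| ∈ [0, 19]
|AC| ∈ [0, 31]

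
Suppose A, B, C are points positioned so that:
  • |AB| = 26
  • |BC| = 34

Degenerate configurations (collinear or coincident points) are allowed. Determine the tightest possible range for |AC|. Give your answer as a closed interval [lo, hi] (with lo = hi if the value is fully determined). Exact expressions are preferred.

|AB| ∈ {26}
|BC| ∈ {34}
|AC| ∈ [8, 60]

|AC| ∈ [8, 60]  (≈ [8.0000, 60.0000])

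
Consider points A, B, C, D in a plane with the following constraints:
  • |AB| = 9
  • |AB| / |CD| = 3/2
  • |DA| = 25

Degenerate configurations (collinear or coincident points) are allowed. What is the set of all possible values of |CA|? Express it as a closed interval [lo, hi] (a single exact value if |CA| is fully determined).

|CA| ∈ [19, 31]  (≈ [19.0000, 31.0000])

|AB| ∈ {9}
|AD| ∈ {25}
|CD| ∈ {6}
|BD| ∈ [16, 34]
|AC| ∈ [19, 31]
|BC| ∈ [10, 40]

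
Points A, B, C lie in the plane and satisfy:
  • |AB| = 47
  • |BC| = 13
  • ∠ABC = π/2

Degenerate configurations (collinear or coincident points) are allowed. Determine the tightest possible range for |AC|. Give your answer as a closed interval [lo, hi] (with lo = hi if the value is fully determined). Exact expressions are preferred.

|AB| ∈ {47}
|BC| ∈ {13}
|AC| ∈ {√(2378)}

|AC| = √(2378)  (≈ 48.7647)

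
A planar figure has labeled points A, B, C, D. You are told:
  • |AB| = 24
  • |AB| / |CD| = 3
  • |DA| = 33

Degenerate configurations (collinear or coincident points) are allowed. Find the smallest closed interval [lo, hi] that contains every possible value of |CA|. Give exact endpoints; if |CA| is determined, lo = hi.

|AB| ∈ {24}
|AD| ∈ {33}
|CD| ∈ {8}
|BD| ∈ [9, 57]
|AC| ∈ [25, 41]
|BC| ∈ [1, 65]

|CA| ∈ [25, 41]  (≈ [25.0000, 41.0000])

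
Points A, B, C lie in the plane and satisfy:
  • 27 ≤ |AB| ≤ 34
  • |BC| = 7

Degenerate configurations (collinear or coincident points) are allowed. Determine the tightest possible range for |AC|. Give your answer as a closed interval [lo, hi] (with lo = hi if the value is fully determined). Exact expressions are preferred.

|AC| ∈ [20, 41]  (≈ [20.0000, 41.0000])

|AB| ∈ [27, 34]
|BC| ∈ {7}
|AC| ∈ [20, 41]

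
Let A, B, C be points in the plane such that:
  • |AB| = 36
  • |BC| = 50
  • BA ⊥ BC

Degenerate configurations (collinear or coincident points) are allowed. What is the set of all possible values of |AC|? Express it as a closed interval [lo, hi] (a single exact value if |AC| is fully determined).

|AC| = 2·√(949)  (≈ 61.6117)

|AB| ∈ {36}
|BC| ∈ {50}
|AC| ∈ {2·√(949)}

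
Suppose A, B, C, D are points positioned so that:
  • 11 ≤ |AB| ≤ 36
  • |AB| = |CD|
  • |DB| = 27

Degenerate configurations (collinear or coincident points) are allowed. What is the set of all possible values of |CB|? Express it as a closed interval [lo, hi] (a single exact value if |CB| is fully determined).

|AB| ∈ [11, 36]
|BD| ∈ {27}
|CD| ∈ [11, 36]
|AD| ∈ [0, 63]
|BC| ∈ [0, 63]
|AC| ∈ [0, 99]

|CB| ∈ [0, 63]  (≈ [0.0000, 63.0000])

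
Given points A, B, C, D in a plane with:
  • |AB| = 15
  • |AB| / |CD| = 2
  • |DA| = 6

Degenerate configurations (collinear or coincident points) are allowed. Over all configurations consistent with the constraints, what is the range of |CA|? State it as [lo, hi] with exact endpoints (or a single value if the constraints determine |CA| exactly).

|AB| ∈ {15}
|AD| ∈ {6}
|CD| ∈ {15/2}
|BD| ∈ [9, 21]
|AC| ∈ [3/2, 27/2]
|BC| ∈ [3/2, 57/2]

|CA| ∈ [3/2, 27/2]  (≈ [1.5000, 13.5000])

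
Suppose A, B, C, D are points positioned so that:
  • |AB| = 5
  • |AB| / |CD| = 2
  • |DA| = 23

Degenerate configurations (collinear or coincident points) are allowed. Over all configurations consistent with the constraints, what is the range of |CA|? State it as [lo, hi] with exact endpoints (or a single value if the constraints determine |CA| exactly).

|CA| ∈ [41/2, 51/2]  (≈ [20.5000, 25.5000])

|AB| ∈ {5}
|AD| ∈ {23}
|CD| ∈ {5/2}
|BD| ∈ [18, 28]
|AC| ∈ [41/2, 51/2]
|BC| ∈ [31/2, 61/2]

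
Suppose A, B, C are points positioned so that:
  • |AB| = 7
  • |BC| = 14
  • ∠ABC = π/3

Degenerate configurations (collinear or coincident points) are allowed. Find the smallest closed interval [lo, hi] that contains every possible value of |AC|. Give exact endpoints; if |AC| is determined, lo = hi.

|AC| = 7·√(3)  (≈ 12.1244)

|AB| ∈ {7}
|BC| ∈ {14}
|AC| ∈ {7·√(3)}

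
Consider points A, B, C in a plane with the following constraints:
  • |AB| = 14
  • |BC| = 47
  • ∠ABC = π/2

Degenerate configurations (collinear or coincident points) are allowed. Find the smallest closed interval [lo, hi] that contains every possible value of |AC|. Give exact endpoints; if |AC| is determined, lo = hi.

|AB| ∈ {14}
|BC| ∈ {47}
|AC| ∈ {√(2405)}

|AC| = √(2405)  (≈ 49.0408)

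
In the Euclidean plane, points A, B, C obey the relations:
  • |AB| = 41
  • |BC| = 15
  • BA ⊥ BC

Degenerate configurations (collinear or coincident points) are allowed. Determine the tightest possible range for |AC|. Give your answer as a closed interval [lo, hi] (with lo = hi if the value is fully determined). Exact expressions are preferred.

|AC| = √(1906)  (≈ 43.6578)

|AB| ∈ {41}
|BC| ∈ {15}
|AC| ∈ {√(1906)}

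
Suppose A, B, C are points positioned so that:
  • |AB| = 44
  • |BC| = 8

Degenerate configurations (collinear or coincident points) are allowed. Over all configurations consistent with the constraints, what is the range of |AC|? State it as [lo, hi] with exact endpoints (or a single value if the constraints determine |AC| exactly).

|AB| ∈ {44}
|BC| ∈ {8}
|AC| ∈ [36, 52]

|AC| ∈ [36, 52]  (≈ [36.0000, 52.0000])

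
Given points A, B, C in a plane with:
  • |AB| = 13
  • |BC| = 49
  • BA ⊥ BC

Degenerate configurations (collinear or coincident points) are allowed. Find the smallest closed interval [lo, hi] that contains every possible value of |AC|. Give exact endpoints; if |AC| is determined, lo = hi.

|AB| ∈ {13}
|BC| ∈ {49}
|AC| ∈ {√(2570)}

|AC| = √(2570)  (≈ 50.6952)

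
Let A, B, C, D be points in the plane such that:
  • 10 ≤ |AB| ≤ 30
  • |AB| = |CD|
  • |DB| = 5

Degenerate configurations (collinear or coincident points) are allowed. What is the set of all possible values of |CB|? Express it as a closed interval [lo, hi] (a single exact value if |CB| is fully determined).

|CB| ∈ [5, 35]  (≈ [5.0000, 35.0000])

|AB| ∈ [10, 30]
|BD| ∈ {5}
|CD| ∈ [10, 30]
|AD| ∈ [5, 35]
|BC| ∈ [5, 35]
|AC| ∈ [0, 65]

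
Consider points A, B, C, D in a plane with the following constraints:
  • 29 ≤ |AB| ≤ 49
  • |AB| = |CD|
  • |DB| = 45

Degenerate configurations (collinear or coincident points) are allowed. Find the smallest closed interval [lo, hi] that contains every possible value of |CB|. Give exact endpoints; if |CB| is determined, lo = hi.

|AB| ∈ [29, 49]
|BD| ∈ {45}
|CD| ∈ [29, 49]
|AD| ∈ [0, 94]
|BC| ∈ [0, 94]
|AC| ∈ [0, 143]

|CB| ∈ [0, 94]  (≈ [0.0000, 94.0000])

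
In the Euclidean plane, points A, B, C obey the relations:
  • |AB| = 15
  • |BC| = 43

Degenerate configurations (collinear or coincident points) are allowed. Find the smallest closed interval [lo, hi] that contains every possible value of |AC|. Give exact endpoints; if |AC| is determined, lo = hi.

|AB| ∈ {15}
|BC| ∈ {43}
|AC| ∈ [28, 58]

|AC| ∈ [28, 58]  (≈ [28.0000, 58.0000])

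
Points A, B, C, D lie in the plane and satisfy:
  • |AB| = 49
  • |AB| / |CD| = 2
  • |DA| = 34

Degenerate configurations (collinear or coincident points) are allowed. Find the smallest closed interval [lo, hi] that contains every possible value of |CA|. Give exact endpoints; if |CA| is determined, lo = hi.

|CA| ∈ [19/2, 117/2]  (≈ [9.5000, 58.5000])

|AB| ∈ {49}
|AD| ∈ {34}
|CD| ∈ {49/2}
|BD| ∈ [15, 83]
|AC| ∈ [19/2, 117/2]
|BC| ∈ [0, 215/2]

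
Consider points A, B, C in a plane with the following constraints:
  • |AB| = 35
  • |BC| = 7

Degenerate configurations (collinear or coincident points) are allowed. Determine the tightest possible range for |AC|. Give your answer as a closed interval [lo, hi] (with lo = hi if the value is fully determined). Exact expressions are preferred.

|AC| ∈ [28, 42]  (≈ [28.0000, 42.0000])

|AB| ∈ {35}
|BC| ∈ {7}
|AC| ∈ [28, 42]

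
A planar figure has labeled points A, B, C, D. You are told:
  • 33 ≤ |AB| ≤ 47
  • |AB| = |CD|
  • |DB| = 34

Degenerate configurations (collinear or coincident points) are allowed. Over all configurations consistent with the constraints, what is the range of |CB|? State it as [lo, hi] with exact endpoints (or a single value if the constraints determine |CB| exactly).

|CB| ∈ [0, 81]  (≈ [0.0000, 81.0000])

|AB| ∈ [33, 47]
|BD| ∈ {34}
|CD| ∈ [33, 47]
|AD| ∈ [0, 81]
|BC| ∈ [0, 81]
|AC| ∈ [0, 128]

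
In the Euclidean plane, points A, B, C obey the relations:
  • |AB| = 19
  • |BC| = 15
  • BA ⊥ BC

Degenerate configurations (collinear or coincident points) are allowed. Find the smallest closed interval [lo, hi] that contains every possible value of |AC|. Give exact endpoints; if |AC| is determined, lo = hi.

|AB| ∈ {19}
|BC| ∈ {15}
|AC| ∈ {√(586)}

|AC| = √(586)  (≈ 24.2074)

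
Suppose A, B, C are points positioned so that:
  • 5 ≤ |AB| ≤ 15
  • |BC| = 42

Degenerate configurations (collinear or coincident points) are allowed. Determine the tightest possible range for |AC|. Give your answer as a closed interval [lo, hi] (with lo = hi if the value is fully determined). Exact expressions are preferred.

|AB| ∈ [5, 15]
|BC| ∈ {42}
|AC| ∈ [27, 57]

|AC| ∈ [27, 57]  (≈ [27.0000, 57.0000])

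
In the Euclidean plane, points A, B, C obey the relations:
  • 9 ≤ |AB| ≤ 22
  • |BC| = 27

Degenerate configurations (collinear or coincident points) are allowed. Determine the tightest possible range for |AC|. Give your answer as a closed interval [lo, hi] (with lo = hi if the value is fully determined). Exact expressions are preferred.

|AC| ∈ [5, 49]  (≈ [5.0000, 49.0000])

|AB| ∈ [9, 22]
|BC| ∈ {27}
|AC| ∈ [5, 49]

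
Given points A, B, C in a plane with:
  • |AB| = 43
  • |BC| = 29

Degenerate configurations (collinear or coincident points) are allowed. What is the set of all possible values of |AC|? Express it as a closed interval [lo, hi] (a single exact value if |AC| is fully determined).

|AC| ∈ [14, 72]  (≈ [14.0000, 72.0000])

|AB| ∈ {43}
|BC| ∈ {29}
|AC| ∈ [14, 72]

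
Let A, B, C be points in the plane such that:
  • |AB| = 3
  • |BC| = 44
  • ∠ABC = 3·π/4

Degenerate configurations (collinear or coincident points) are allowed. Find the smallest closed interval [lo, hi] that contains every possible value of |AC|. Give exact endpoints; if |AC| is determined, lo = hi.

|AB| ∈ {3}
|BC| ∈ {44}
|AC| ∈ {√(132·√(2) + 1945)}

|AC| = √(132·√(2) + 1945)  (≈ 46.1701)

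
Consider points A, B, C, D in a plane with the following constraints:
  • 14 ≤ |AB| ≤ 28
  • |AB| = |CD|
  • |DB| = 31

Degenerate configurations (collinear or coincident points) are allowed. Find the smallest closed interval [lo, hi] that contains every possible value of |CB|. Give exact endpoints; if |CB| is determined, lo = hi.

|AB| ∈ [14, 28]
|BD| ∈ {31}
|CD| ∈ [14, 28]
|AD| ∈ [3, 59]
|BC| ∈ [3, 59]
|AC| ∈ [0, 87]

|CB| ∈ [3, 59]  (≈ [3.0000, 59.0000])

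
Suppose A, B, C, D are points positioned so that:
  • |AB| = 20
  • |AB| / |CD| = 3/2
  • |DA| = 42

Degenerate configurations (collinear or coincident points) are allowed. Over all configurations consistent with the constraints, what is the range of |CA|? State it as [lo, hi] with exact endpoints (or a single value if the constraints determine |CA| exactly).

|CA| ∈ [86/3, 166/3]  (≈ [28.6667, 55.3333])

|AB| ∈ {20}
|AD| ∈ {42}
|CD| ∈ {40/3}
|BD| ∈ [22, 62]
|AC| ∈ [86/3, 166/3]
|BC| ∈ [26/3, 226/3]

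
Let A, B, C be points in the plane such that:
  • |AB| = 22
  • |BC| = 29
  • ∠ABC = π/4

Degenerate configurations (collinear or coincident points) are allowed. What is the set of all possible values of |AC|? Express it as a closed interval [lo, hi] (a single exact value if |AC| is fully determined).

|AC| = √(1325 - 638·√(2))  (≈ 20.5604)

|AB| ∈ {22}
|BC| ∈ {29}
|AC| ∈ {√(1325 - 638·√(2))}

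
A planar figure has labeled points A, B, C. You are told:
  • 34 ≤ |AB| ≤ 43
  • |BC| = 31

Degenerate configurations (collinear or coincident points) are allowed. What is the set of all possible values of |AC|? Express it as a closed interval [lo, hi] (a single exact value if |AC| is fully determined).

|AB| ∈ [34, 43]
|BC| ∈ {31}
|AC| ∈ [3, 74]

|AC| ∈ [3, 74]  (≈ [3.0000, 74.0000])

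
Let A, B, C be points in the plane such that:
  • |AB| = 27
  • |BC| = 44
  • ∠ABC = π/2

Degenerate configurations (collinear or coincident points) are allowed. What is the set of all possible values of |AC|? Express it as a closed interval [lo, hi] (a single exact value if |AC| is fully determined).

|AB| ∈ {27}
|BC| ∈ {44}
|AC| ∈ {√(2665)}

|AC| = √(2665)  (≈ 51.6236)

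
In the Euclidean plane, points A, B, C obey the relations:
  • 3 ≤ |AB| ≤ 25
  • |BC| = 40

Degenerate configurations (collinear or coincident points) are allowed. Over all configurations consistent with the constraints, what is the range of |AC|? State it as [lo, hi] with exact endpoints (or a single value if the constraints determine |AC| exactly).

|AB| ∈ [3, 25]
|BC| ∈ {40}
|AC| ∈ [15, 65]

|AC| ∈ [15, 65]  (≈ [15.0000, 65.0000])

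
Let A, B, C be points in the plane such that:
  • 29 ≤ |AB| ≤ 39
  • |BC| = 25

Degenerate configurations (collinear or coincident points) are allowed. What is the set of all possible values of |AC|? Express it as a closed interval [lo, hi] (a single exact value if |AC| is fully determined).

|AC| ∈ [4, 64]  (≈ [4.0000, 64.0000])

|AB| ∈ [29, 39]
|BC| ∈ {25}
|AC| ∈ [4, 64]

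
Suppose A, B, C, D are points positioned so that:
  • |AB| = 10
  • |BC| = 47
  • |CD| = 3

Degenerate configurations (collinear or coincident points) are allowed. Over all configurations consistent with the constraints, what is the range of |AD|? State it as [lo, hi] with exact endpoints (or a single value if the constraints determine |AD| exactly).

|AB| ∈ {10}
|BC| ∈ {47}
|CD| ∈ {3}
|AC| ∈ [37, 57]
|BD| ∈ [44, 50]
|AD| ∈ [34, 60]

|AD| ∈ [34, 60]  (≈ [34.0000, 60.0000])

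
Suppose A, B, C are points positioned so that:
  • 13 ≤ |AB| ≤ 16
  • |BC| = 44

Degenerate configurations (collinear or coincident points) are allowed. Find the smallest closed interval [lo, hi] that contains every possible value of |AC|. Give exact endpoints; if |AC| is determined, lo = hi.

|AC| ∈ [28, 60]  (≈ [28.0000, 60.0000])

|AB| ∈ [13, 16]
|BC| ∈ {44}
|AC| ∈ [28, 60]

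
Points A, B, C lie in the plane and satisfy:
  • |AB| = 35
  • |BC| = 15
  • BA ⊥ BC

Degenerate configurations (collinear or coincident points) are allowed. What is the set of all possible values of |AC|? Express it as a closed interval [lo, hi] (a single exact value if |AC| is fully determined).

|AC| = 5·√(58)  (≈ 38.0789)

|AB| ∈ {35}
|BC| ∈ {15}
|AC| ∈ {5·√(58)}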